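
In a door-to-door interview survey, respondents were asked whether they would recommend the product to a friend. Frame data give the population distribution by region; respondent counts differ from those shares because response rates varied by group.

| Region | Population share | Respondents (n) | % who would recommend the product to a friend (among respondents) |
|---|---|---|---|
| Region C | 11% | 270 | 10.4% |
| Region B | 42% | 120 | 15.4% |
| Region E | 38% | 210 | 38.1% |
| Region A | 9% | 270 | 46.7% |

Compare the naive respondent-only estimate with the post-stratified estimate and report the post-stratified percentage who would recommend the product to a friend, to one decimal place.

Without adjustment, the pooled respondent share is:
  (270/870)×10.4 + (120/870)×15.4 + (210/870)×38.1 + (270/870)×46.7 = 29.0414%
Post-stratified estimate weights by population shares:
  0.11×10.4 + 0.42×15.4 + 0.38×38.1 + 0.09×46.7 = 26.293%

26.3%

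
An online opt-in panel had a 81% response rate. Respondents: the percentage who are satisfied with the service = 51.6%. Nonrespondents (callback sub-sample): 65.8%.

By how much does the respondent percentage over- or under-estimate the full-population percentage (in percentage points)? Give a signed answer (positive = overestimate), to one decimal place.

Nonresponse fraction = 1 − 0.81 = 0.19.
Bias = (nonresponse fraction) × (respondent percentage − nonrespondent percentage)
     = 0.19 × (51.6 − 65.8) = 0.19 × -14.2 = -2.698.

-2.7 percentage points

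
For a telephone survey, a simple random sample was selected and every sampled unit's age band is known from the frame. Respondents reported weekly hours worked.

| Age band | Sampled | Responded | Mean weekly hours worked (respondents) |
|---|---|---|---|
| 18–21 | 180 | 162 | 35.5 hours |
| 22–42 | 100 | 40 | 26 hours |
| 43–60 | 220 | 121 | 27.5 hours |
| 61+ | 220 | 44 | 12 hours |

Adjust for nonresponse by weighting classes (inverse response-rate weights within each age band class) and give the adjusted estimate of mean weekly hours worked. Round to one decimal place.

Class response rates: 18–21 162/180 = 90%, 22–42 40/100 = 40%, 43–60 121/220 = 55%, 61+ 44/220 = 20%.
Weighting each respondent by the inverse class response rate inflates each class back to its sampled size, so the class weight is n_sampled:
  18–21: 180 × 35.5 = 6390
  22–42: 100 × 26 = 2600
  43–60: 220 × 27.5 = 6050
  61+: 220 × 12 = 2640
Adjusted estimate = 17,680 / 720 = 24.5556 → 24.6.

24.6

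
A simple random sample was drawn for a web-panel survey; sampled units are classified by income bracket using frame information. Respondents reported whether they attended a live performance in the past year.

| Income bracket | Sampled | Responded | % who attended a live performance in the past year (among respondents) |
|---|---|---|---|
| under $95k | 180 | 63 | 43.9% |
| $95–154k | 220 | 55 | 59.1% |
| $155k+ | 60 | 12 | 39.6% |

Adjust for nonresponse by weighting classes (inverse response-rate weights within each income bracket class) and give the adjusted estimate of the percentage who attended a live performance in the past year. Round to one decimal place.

50.6%

Class response rates: under $95k 63/180 = 35%, $95–154k 55/220 = 25%, $155k+ 12/60 = 20%.
Each respondent's weight = sampled/responded in their class; summing within a class gives n_sampled, so:
  under $95k: 180 × 43.9 = 7902
  $95–154k: 220 × 59.1 = 13,002
  $155k+: 60 × 39.6 = 2376
Adjusted estimate = 23,280 / 460 = 50.6087 → 50.6%.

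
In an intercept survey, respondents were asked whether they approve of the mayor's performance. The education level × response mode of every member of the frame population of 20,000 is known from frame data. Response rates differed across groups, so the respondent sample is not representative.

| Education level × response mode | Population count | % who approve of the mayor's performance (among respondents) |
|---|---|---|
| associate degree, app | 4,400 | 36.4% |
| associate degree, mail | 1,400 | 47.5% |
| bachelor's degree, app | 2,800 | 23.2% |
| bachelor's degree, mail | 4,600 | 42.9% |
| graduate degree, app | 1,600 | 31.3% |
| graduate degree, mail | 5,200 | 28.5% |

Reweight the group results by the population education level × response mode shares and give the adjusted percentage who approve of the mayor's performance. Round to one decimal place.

34.4%

Post-stratification weights by population share, not respondent share:
  associate degree, app: (4,400/20,000) × 36.4 = 8.008
  associate degree, mail: (1,400/20,000) × 47.5 = 3.325
  bachelor's degree, app: (2,800/20,000) × 23.2 = 3.248
  bachelor's degree, mail: (4,600/20,000) × 42.9 = 9.867
  graduate degree, app: (1,600/20,000) × 31.3 = 2.504
  graduate degree, mail: (5,200/20,000) × 28.5 = 7.41
Post-stratified estimate = 34.362 → 34.4%.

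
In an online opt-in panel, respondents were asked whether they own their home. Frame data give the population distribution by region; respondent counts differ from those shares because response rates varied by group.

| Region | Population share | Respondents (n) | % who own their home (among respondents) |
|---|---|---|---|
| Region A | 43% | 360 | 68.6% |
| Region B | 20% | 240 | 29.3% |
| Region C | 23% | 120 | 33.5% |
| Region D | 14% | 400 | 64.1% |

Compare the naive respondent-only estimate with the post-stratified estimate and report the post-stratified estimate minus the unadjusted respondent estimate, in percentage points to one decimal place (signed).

-2.8 percentage points

Naive respondent-only estimate (weights = respondent counts):
  (360/1120)×68.6 + (240/1120)×29.3 + (120/1120)×33.5 + (400/1120)×64.1 = 54.8107%
Post-stratified estimate weights by population shares:
  0.43×68.6 + 0.2×29.3 + 0.23×33.5 + 0.14×64.1 = 52.037%
Difference = 52.037 − 54.8107 = -2.7737 pp.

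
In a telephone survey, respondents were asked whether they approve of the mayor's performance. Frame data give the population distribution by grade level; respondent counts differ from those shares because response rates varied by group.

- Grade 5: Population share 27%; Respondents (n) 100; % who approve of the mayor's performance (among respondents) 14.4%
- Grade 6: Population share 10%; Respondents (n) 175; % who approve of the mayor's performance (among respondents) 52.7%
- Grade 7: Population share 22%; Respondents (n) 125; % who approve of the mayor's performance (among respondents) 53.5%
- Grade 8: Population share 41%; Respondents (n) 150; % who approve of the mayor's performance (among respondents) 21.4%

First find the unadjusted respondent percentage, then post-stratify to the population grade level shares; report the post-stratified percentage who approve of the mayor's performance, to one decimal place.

Without adjustment, the pooled respondent share is:
  (100/550)×14.4 + (175/550)×52.7 + (125/550)×53.5 + (150/550)×21.4 = 37.3818%
Reweighting by population grade level shares:
  0.27×14.4 + 0.1×52.7 + 0.22×53.5 + 0.41×21.4 = 29.702%

29.7%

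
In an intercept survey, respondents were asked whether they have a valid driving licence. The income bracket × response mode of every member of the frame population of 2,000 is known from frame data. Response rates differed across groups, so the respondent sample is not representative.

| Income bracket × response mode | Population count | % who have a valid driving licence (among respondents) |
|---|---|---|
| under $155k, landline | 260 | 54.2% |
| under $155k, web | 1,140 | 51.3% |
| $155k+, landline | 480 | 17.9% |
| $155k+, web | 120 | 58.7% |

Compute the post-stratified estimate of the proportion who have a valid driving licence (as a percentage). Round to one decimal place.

Weight each group's respondent value by its population share:
  under $155k, landline: (260/2,000) × 54.2 = 7.046
  under $155k, web: (1,140/2,000) × 51.3 = 29.241
  $155k+, landline: (480/2,000) × 17.9 = 4.296
  $155k+, web: (120/2,000) × 58.7 = 3.522
Post-stratified estimate = 44.105 → 44.1%.

44.1%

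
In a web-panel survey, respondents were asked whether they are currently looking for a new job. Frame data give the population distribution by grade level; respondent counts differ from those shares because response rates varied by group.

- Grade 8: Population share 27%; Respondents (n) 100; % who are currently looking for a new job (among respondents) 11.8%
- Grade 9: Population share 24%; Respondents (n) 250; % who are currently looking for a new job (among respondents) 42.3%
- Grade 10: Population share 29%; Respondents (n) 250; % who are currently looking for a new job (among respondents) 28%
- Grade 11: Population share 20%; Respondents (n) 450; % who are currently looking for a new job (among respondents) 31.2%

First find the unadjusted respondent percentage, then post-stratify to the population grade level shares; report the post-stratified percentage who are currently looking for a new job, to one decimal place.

Without adjustment, the pooled respondent share is:
  (100/1050)×11.8 + (250/1050)×42.3 + (250/1050)×28 + (450/1050)×31.2 = 31.2333%
Reweighting by population grade level shares:
  0.27×11.8 + 0.24×42.3 + 0.29×28 + 0.2×31.2 = 27.698%

27.7%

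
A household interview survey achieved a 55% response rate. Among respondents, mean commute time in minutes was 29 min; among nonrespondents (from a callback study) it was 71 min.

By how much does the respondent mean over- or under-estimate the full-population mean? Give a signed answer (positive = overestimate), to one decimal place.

Nonresponse fraction = 1 − 0.55 = 0.45.
Bias = (nonresponse fraction) × (respondent mean − nonrespondent mean)
     = 0.45 × (29 − 71) = 0.45 × -42 = -18.9.

-18.9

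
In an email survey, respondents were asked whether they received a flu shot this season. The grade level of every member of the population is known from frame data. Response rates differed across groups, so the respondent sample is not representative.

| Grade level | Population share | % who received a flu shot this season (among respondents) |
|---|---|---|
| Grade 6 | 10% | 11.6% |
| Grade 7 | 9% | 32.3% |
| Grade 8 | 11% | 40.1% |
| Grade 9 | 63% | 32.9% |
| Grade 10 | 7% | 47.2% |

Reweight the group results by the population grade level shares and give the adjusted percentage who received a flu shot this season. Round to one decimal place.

32.5%

Weight each group's respondent value by its population share:
  Grade 6: 0.1 × 11.6 = 1.16
  Grade 7: 0.09 × 32.3 = 2.907
  Grade 8: 0.11 × 40.1 = 4.411
  Grade 9: 0.63 × 32.9 = 20.727
  Grade 10: 0.07 × 47.2 = 3.304
Post-stratified estimate = 32.509 → 32.5%.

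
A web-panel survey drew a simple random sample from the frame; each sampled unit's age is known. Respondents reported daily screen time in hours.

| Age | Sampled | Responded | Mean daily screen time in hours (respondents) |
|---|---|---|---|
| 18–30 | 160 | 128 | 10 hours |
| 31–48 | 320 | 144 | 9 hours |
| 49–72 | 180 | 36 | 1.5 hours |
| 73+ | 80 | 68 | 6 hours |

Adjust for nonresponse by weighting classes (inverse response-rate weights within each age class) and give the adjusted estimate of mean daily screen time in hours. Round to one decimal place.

7.1

Response rates by class: 18–30 128/160 = 80%, 31–48 144/320 = 45%, 49–72 36/180 = 20%, 73+ 68/80 = 85%.
With weight = n_sampled/n_responded per class, the weighted class total is n_sampled:
  18–30: 160 × 10 = 1600
  31–48: 320 × 9 = 2880
  49–72: 180 × 1.5 = 270
  73+: 80 × 6 = 480
Adjusted estimate = 5230 / 740 = 7.06757 → 7.1.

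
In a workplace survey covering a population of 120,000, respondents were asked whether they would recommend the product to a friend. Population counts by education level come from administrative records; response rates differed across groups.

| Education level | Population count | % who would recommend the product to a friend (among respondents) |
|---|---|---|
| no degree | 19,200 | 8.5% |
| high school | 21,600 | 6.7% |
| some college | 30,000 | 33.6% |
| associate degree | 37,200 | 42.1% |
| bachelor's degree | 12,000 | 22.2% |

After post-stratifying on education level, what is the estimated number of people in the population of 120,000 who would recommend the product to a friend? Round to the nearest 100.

Each cell contributes its population count × the respondent rate:
  no degree: 19,200 × 8.5% = 1632
  high school: 21,600 × 6.7% = 1447.2
  some college: 30,000 × 33.6% = 10,080
  associate degree: 37,200 × 42.1% = 15661.2
  bachelor's degree: 12,000 × 22.2% = 2664
Estimated total = 31484.4 → 31,500.

31,500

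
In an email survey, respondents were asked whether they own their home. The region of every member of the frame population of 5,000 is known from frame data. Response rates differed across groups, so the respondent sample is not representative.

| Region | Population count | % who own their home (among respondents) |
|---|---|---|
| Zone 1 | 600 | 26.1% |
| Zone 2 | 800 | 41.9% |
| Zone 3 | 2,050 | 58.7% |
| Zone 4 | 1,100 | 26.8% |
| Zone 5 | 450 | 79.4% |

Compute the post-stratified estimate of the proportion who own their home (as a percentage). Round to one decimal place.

Post-stratification weights by population share, not respondent share:
  Zone 1: (600/5,000) × 26.1 = 3.132
  Zone 2: (800/5,000) × 41.9 = 6.704
  Zone 3: (2,050/5,000) × 58.7 = 24.067
  Zone 4: (1,100/5,000) × 26.8 = 5.896
  Zone 5: (450/5,000) × 79.4 = 7.146
Post-stratified estimate = 46.945 → 46.9%.

46.9%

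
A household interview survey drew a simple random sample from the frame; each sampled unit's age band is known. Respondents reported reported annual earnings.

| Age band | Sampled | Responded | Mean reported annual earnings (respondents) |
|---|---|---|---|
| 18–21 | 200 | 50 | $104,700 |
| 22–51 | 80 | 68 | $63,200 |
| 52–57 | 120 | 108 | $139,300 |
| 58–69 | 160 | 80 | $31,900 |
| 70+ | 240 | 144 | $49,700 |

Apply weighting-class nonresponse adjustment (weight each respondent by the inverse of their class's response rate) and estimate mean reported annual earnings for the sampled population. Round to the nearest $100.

$74,700

Response rates by class: 18–21 50/200 = 25%, 22–51 68/80 = 85%, 52–57 108/120 = 90%, 58–69 80/160 = 50%, 70+ 144/240 = 60%.
Each respondent's weight = sampled/responded in their class; summing within a class gives n_sampled, so:
  18–21: 200 × 104,700 = 20,940,000
  22–51: 80 × 63,200 = 5,056,000
  52–57: 120 × 139,300 = 16,716,000
  58–69: 160 × 31,900 = 5,104,000
  70+: 240 × 49,700 = 11,928,000
Adjusted estimate = 59,744,000 / 800 = 74,680 → $74,700.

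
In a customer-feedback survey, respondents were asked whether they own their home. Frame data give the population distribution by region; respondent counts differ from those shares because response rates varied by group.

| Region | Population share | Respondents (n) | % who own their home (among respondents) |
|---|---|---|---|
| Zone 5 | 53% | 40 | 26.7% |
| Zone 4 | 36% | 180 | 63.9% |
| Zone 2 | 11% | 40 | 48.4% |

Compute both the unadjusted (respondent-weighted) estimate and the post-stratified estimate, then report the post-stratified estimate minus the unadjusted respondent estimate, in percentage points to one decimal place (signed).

-13.3 percentage points

Naive respondent-only estimate (weights = respondent counts):
  (40/260)×26.7 + (180/260)×63.9 + (40/260)×48.4 = 55.7923%
Post-stratifying to population shares instead:
  0.53×26.7 + 0.36×63.9 + 0.11×48.4 = 42.479%
Difference = 42.479 − 55.7923 = -13.3133 pp.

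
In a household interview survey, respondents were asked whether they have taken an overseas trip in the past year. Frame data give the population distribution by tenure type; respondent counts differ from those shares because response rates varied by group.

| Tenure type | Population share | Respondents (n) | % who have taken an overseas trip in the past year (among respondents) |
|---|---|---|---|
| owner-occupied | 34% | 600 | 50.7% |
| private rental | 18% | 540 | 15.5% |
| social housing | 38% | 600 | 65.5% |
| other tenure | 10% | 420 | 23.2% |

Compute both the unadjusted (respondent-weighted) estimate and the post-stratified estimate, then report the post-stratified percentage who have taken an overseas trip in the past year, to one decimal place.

Naive respondent-only estimate (weights = respondent counts):
  (600/2160)×50.7 + (540/2160)×15.5 + (600/2160)×65.5 + (420/2160)×23.2 = 40.6639%
Reweighting by population tenure type shares:
  0.34×50.7 + 0.18×15.5 + 0.38×65.5 + 0.1×23.2 = 47.238%

47.2%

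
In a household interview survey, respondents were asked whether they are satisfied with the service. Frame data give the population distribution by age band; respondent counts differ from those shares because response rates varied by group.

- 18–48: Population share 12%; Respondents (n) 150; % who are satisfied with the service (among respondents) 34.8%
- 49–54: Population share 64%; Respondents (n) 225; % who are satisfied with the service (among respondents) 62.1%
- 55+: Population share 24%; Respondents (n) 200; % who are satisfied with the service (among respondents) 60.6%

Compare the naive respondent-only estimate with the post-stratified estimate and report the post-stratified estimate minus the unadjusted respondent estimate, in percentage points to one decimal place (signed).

+4.0 percentage points

Unadjusted (pooled respondent) estimate weights by respondent counts:
  (150/575)×34.8 + (225/575)×62.1 + (200/575)×60.6 = 54.4565%
Post-stratifying to population shares instead:
  0.12×34.8 + 0.64×62.1 + 0.24×60.6 = 58.464%
Difference = 58.464 − 54.4565 = 4.0075 pp.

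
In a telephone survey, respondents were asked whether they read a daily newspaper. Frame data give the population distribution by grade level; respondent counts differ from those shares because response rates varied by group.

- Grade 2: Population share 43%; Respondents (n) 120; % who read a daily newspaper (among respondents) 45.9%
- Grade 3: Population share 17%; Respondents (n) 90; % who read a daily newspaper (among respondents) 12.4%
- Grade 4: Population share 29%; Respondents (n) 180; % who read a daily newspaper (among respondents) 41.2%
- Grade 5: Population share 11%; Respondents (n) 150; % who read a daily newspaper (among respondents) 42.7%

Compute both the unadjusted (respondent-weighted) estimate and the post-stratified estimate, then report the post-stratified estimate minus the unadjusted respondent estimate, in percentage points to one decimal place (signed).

+0.6 percentage points

Naive respondent-only estimate (weights = respondent counts):
  (120/540)×45.9 + (90/540)×12.4 + (180/540)×41.2 + (150/540)×42.7 = 37.8611%
Reweighting by population grade level shares:
  0.43×45.9 + 0.17×12.4 + 0.29×41.2 + 0.11×42.7 = 38.49%
Difference = 38.49 − 37.8611 = 0.6289 pp.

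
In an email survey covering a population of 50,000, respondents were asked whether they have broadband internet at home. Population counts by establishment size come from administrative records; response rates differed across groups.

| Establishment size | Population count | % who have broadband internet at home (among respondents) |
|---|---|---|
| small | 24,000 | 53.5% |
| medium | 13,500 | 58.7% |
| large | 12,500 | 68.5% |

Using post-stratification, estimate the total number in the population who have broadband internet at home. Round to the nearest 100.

29,300

Apply each group's respondent rate to its population count:
  small: 24,000 × 53.5% = 12,840
  medium: 13,500 × 58.7% = 7924.5
  large: 12,500 × 68.5% = 8562.5
Estimated total = 29,327 → 29,300.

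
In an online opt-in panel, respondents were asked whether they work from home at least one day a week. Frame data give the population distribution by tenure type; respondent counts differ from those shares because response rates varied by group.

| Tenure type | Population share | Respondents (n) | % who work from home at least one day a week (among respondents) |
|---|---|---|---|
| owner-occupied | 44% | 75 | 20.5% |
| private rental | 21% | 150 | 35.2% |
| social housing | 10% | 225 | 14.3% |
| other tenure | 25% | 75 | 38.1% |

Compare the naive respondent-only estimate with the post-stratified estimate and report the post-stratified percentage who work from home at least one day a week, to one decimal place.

27.4%

Without adjustment, the pooled respondent share is:
  (75/525)×20.5 + (150/525)×35.2 + (225/525)×14.3 + (75/525)×38.1 = 24.5571%
Reweighting by population tenure type shares:
  0.44×20.5 + 0.21×35.2 + 0.1×14.3 + 0.25×38.1 = 27.367%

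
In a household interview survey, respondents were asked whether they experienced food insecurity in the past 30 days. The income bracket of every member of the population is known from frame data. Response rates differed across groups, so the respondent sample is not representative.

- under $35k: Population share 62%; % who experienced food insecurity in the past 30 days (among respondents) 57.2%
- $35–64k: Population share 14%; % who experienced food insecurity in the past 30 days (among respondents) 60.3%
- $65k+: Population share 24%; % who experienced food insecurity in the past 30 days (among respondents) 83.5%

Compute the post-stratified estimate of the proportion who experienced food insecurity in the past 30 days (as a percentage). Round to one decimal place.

Weight each group's respondent value by its population share:
  under $35k: 0.62 × 57.2 = 35.464
  $35–64k: 0.14 × 60.3 = 8.442
  $65k+: 0.24 × 83.5 = 20.04
Post-stratified estimate = 63.946 → 63.9%.

63.9%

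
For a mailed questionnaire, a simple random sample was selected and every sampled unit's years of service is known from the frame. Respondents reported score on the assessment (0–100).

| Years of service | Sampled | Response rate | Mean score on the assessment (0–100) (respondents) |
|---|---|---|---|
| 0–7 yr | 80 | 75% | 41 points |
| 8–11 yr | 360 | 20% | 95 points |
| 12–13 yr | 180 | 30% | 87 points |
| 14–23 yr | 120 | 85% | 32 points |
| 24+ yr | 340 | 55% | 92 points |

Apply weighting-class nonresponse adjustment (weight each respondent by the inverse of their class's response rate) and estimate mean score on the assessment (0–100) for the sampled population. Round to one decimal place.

81.7

Each respondent's weight = sampled/responded in their class; summing within a class gives n_sampled, so:
  0–7 yr: 80 × 41 = 3280
  8–11 yr: 360 × 95 = 34,200
  12–13 yr: 180 × 87 = 15,660
  14–23 yr: 120 × 32 = 3840
  24+ yr: 340 × 92 = 31,280
Adjusted estimate = 88,260 / 1,080 = 81.7222 → 81.7.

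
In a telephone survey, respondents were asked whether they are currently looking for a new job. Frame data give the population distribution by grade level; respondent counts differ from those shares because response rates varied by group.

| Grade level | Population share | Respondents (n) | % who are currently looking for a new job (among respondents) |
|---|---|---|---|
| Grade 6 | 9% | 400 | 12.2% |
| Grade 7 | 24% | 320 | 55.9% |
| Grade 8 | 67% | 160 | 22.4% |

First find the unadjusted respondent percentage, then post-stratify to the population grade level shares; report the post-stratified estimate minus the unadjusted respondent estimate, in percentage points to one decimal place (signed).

-0.4 percentage points

Without adjustment, the pooled respondent share is:
  (400/880)×12.2 + (320/880)×55.9 + (160/880)×22.4 = 29.9455%
Reweighting by population grade level shares:
  0.09×12.2 + 0.24×55.9 + 0.67×22.4 = 29.522%
Difference = 29.522 − 29.9455 = -0.4235 pp.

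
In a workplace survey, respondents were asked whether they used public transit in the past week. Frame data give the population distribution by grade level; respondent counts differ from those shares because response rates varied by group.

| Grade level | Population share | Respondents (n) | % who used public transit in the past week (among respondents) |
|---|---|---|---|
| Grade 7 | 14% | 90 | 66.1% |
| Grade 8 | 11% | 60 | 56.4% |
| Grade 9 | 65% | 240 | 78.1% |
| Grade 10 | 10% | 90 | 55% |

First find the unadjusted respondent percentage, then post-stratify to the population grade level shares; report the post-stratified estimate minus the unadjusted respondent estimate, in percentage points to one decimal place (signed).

+2.9 percentage points

Unadjusted (pooled respondent) estimate weights by respondent counts:
  (90/480)×66.1 + (60/480)×56.4 + (240/480)×78.1 + (90/480)×55 = 68.8063%
Post-stratified estimate weights by population shares:
  0.14×66.1 + 0.11×56.4 + 0.65×78.1 + 0.1×55 = 71.723%
Difference = 71.723 − 68.8063 = 2.9167 pp.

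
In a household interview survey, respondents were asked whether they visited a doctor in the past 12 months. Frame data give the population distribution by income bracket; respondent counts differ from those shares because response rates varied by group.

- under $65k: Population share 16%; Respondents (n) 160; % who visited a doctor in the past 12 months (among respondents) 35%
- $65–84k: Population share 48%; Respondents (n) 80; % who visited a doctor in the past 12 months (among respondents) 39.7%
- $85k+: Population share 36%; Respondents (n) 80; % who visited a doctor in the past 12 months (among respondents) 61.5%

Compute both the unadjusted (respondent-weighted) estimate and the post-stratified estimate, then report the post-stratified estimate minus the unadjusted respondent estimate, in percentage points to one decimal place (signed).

+4.0 percentage points

Without adjustment, the pooled respondent share is:
  (160/320)×35 + (80/320)×39.7 + (80/320)×61.5 = 42.8%
Post-stratified estimate weights by population shares:
  0.16×35 + 0.48×39.7 + 0.36×61.5 = 46.796%
Difference = 46.796 − 42.8 = 3.996 pp.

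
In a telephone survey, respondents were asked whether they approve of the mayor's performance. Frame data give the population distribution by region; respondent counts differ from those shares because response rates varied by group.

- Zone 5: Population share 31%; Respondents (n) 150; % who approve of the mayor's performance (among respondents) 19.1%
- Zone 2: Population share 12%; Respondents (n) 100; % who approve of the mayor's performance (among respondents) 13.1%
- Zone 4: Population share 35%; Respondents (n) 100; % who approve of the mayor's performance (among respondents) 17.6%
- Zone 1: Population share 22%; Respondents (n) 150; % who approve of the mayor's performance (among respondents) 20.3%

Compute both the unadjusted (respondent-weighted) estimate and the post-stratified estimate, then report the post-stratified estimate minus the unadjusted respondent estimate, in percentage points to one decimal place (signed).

Unadjusted (pooled respondent) estimate weights by respondent counts:
  (150/500)×19.1 + (100/500)×13.1 + (100/500)×17.6 + (150/500)×20.3 = 17.96%
Reweighting by population region shares:
  0.31×19.1 + 0.12×13.1 + 0.35×17.6 + 0.22×20.3 = 18.119%
Difference = 18.119 − 17.96 = 0.159 pp.

+0.2 percentage points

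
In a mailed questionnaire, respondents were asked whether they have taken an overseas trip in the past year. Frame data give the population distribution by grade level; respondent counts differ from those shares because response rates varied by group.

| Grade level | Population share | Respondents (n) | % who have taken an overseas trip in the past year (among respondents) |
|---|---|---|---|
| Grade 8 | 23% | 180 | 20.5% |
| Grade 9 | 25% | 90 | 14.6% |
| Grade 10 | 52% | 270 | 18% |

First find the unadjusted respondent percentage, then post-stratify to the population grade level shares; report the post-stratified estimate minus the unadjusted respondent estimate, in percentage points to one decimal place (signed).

-0.5 percentage points

Unadjusted (pooled respondent) estimate weights by respondent counts:
  (180/540)×20.5 + (90/540)×14.6 + (270/540)×18 = 18.2667%
Post-stratified estimate weights by population shares:
  0.23×20.5 + 0.25×14.6 + 0.52×18 = 17.725%
Difference = 17.725 − 18.2667 = -0.5417 pp.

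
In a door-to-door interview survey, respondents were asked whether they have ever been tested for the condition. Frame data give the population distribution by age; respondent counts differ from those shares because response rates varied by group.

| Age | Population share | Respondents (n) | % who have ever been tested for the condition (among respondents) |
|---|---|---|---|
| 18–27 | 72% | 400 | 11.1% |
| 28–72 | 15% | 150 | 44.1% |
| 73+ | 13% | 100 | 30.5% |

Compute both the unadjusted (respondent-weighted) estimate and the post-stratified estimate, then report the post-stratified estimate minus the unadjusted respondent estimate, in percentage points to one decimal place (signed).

Unadjusted (pooled respondent) estimate weights by respondent counts:
  (400/650)×11.1 + (150/650)×44.1 + (100/650)×30.5 = 21.7%
Reweighting by population age shares:
  0.72×11.1 + 0.15×44.1 + 0.13×30.5 = 18.572%
Difference = 18.572 − 21.7 = -3.128 pp.

-3.1 percentage points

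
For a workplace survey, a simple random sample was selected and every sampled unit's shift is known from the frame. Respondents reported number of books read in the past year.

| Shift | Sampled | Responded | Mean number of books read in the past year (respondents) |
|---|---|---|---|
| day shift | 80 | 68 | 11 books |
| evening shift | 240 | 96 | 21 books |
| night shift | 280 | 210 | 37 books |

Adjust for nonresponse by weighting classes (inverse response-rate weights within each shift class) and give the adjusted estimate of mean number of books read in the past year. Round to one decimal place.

27.1

Class response rates: day shift 68/80 = 85%, evening shift 96/240 = 40%, night shift 210/280 = 75%.
Inverse-response-rate weighting restores each class to its sampled count, so class totals weight by n_sampled:
  day shift: 80 × 11 = 880
  evening shift: 240 × 21 = 5040
  night shift: 280 × 37 = 10,360
Adjusted estimate = 16,280 / 600 = 27.1333 → 27.1.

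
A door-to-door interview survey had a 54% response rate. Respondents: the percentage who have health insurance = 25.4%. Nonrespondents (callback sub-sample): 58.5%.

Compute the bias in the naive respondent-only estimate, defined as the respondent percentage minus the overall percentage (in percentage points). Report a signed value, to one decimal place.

-15.2 percentage points

Nonresponse fraction = 1 − 0.54 = 0.46.
Bias = (nonresponse fraction) × (respondent percentage − nonrespondent percentage)
     = 0.46 × (25.4 − 58.5) = 0.46 × -33.1 = -15.226.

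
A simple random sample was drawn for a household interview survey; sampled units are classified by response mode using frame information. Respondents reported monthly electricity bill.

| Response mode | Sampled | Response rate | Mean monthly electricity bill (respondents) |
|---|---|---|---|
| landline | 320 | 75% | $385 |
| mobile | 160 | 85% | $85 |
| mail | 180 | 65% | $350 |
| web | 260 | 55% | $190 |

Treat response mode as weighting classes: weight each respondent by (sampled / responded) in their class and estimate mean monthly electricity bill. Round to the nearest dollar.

With weight = n_sampled/n_responded per class, the weighted class total is n_sampled:
  landline: 320 × 385 = 123,200
  mobile: 160 × 85 = 13,600
  mail: 180 × 350 = 63,000
  web: 260 × 190 = 49,400
Adjusted estimate = 249,200 / 920 = 270.87 → $271.

$271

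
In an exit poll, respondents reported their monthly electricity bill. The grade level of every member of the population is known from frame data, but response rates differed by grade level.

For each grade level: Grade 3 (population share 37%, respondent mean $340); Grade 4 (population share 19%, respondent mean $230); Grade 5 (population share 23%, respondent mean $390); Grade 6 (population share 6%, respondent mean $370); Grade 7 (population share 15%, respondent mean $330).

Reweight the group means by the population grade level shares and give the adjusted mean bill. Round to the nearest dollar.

Weight each group's respondent value by its population share:
  Grade 3: 0.37 × 340 = 125.8
  Grade 4: 0.19 × 230 = 43.7
  Grade 5: 0.23 × 390 = 89.7
  Grade 6: 0.06 × 370 = 22.2
  Grade 7: 0.15 × 330 = 49.5
Post-stratified estimate = 330.9 → $331.

$331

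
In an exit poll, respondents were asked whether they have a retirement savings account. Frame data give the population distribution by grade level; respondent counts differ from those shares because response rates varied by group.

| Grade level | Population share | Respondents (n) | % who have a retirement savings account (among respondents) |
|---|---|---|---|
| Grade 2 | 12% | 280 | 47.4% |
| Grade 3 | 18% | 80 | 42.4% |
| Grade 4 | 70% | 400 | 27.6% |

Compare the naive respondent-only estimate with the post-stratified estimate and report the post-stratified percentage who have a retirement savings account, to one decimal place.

Without adjustment, the pooled respondent share is:
  (280/760)×47.4 + (80/760)×42.4 + (400/760)×27.6 = 36.4526%
Reweighting by population grade level shares:
  0.12×47.4 + 0.18×42.4 + 0.7×27.6 = 32.64%

32.6%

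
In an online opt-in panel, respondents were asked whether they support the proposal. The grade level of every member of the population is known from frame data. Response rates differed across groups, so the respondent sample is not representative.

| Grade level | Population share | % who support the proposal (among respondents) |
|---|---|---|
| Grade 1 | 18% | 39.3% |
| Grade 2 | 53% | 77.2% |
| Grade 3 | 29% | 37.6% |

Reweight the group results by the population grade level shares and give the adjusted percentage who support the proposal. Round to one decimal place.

58.9%

Reweight to the known grade level distribution:
  Grade 1: 0.18 × 39.3 = 7.074
  Grade 2: 0.53 × 77.2 = 40.916
  Grade 3: 0.29 × 37.6 = 10.904
Post-stratified estimate = 58.894 → 58.9%.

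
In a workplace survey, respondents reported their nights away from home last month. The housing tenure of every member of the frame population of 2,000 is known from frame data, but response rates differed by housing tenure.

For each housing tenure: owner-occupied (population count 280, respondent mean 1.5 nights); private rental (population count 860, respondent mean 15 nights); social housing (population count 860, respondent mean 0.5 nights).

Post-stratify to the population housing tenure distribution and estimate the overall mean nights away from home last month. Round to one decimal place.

Each cell contributes population-share × respondent value:
  owner-occupied: (280/2,000) × 1.5 = 0.21
  private rental: (860/2,000) × 15 = 6.45
  social housing: (860/2,000) × 0.5 = 0.215
Post-stratified estimate = 6.875 → 6.9.

6.9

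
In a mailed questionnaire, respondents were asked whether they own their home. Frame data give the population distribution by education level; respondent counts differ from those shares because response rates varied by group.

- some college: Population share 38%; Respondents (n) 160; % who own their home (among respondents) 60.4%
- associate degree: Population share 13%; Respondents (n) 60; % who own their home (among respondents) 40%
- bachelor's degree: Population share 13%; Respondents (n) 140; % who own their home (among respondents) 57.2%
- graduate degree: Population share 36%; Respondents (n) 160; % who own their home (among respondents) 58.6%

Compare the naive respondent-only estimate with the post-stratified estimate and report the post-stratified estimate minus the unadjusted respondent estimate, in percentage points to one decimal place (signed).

Naive respondent-only estimate (weights = respondent counts):
  (160/520)×60.4 + (60/520)×40 + (140/520)×57.2 + (160/520)×58.6 = 56.6308%
Post-stratifying to population shares instead:
  0.38×60.4 + 0.13×40 + 0.13×57.2 + 0.36×58.6 = 56.684%
Difference = 56.684 − 56.6308 = 0.0532 pp.

+0.1 percentage points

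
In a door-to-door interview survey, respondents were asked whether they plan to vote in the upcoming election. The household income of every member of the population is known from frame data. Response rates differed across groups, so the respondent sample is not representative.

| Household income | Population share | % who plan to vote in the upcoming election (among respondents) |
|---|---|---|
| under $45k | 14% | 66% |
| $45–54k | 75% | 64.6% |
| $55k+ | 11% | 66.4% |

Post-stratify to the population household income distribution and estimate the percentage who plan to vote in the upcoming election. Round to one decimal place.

Each cell contributes population-share × respondent value:
  under $45k: 0.14 × 66 = 9.24
  $45–54k: 0.75 × 64.6 = 48.45
  $55k+: 0.11 × 66.4 = 7.304
Post-stratified estimate = 64.994 → 65.0%.

65.0%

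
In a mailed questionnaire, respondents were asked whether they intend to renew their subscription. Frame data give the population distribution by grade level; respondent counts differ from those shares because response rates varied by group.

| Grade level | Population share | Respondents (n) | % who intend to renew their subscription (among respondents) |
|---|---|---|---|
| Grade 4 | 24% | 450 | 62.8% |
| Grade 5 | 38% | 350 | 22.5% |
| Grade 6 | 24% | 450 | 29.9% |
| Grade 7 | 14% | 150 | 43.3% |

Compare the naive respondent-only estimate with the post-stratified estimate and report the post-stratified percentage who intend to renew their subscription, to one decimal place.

36.9%

Without adjustment, the pooled respondent share is:
  (450/1400)×62.8 + (350/1400)×22.5 + (450/1400)×29.9 + (150/1400)×43.3 = 40.0607%
Post-stratified estimate weights by population shares:
  0.24×62.8 + 0.38×22.5 + 0.24×29.9 + 0.14×43.3 = 36.86%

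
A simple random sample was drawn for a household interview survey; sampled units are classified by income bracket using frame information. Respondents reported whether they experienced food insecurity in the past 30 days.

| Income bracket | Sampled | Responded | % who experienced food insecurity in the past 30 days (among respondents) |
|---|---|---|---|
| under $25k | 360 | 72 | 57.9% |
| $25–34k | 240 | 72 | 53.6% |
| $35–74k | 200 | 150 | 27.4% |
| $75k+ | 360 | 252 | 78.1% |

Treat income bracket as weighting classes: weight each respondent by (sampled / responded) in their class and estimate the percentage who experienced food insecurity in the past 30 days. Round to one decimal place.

58.0%

Class response rates: under $25k 72/360 = 20%, $25–34k 72/240 = 30%, $35–74k 150/200 = 75%, $75k+ 252/360 = 70%.
Inverse-response-rate weighting restores each class to its sampled count, so class totals weight by n_sampled:
  under $25k: 360 × 57.9 = 20,844
  $25–34k: 240 × 53.6 = 12,864
  $35–74k: 200 × 27.4 = 5480
  $75k+: 360 × 78.1 = 28116
Adjusted estimate = 67,304 / 1,160 = 58.0207 → 58.0%.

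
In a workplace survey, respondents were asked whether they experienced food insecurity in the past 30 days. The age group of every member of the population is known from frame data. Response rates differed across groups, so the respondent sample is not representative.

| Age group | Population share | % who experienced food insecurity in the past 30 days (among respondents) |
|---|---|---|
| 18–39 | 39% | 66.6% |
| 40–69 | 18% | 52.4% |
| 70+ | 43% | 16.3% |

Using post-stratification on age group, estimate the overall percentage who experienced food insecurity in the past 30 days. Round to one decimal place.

Weight each group's respondent value by its population share:
  18–39: 0.39 × 66.6 = 25.974
  40–69: 0.18 × 52.4 = 9.432
  70+: 0.43 × 16.3 = 7.009
Post-stratified estimate = 42.415 → 42.4%.

42.4%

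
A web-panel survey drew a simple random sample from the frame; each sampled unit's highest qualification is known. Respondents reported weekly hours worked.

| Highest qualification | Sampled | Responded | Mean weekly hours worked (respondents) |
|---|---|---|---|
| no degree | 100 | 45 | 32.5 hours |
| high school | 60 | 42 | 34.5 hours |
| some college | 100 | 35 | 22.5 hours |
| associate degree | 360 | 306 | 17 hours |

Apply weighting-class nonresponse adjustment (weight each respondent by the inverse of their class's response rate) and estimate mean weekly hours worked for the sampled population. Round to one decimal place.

Response rates by class: no degree 45/100 = 45%, high school 42/60 = 70%, some college 35/100 = 35%, associate degree 306/360 = 85%.
Each respondent's weight = sampled/responded in their class; summing within a class gives n_sampled, so:
  no degree: 100 × 32.5 = 3250
  high school: 60 × 34.5 = 2070
  some college: 100 × 22.5 = 2250
  associate degree: 360 × 17 = 6120
Adjusted estimate = 13,690 / 620 = 22.0806 → 22.1.

22.1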